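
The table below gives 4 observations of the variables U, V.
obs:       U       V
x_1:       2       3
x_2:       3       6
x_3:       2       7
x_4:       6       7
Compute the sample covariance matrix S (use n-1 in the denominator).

Step 1 — column means:
  mean(U) = (2 + 3 + 2 + 6) / 4 = 13/4 = 3.25
  mean(V) = (3 + 6 + 7 + 7) / 4 = 23/4 = 5.75

Step 2 — sample covariance S[i,j] = (1/(n-1)) · Σ_k (x_{k,i} - mean_i) · (x_{k,j} - mean_j), with n-1 = 3.
  S[U,U] = ((-1.25)·(-1.25) + (-0.25)·(-0.25) + (-1.25)·(-1.25) + (2.75)·(2.75)) / 3 = 10.75/3 = 3.5833
  S[U,V] = ((-1.25)·(-2.75) + (-0.25)·(0.25) + (-1.25)·(1.25) + (2.75)·(1.25)) / 3 = 5.25/3 = 1.75
  S[V,V] = ((-2.75)·(-2.75) + (0.25)·(0.25) + (1.25)·(1.25) + (1.25)·(1.25)) / 3 = 10.75/3 = 3.5833

S is symmetric (S[j,i] = S[i,j]). Assembling:

S = [[3.5833, 1.75],
 [1.75, 3.5833]]


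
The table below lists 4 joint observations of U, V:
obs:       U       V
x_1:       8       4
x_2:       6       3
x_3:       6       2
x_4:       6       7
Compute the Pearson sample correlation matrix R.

Step 1 — column means:
  mean(U) = (8 + 6 + 6 + 6) / 4 = 26/4 = 6.5
  mean(V) = (4 + 3 + 2 + 7) / 4 = 16/4 = 4

Step 2 — sample variances and covariances s[i,j] = (1/(n-1)) · Σ_k (x_{k,i} - mean_i) · (x_{k,j} - mean_j), with n-1 = 3:
  s[U,U] = ((1.5)·(1.5) + (-0.5)·(-0.5) + (-0.5)·(-0.5) + (-0.5)·(-0.5)) / 3 = 3/3 = 1
  s[U,V] = ((1.5)·(0) + (-0.5)·(-1) + (-0.5)·(-2) + (-0.5)·(3)) / 3 = 0/3 = 0
  s[V,V] = ((0)·(0) + (-1)·(-1) + (-2)·(-2) + (3)·(3)) / 3 = 14/3 = 4.6667
  Sample standard deviations s_i = √(s[i,i]):
  s(U) = √(1) = 1
  s(V) = √(4.6667) = 2.1602

Step 3 — r_{ij} = s_{ij} / (s_i · s_j):
  r[U,U] = 1 (diagonal).
  r[U,V] = 0 / (1 · 2.1602) = 0 / 2.1602 = 0
  r[V,V] = 1 (diagonal).

R is symmetric with unit diagonal. Assembling:

R = [[1, 0],
 [0, 1]]


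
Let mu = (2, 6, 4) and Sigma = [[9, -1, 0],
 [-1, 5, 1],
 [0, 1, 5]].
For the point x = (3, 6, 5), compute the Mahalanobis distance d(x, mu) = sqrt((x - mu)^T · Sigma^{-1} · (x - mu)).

Step 1 — centre the observation: (x - mu) = (1, 0, 1).

Step 2 — invert Sigma (cofactor / det for 3×3, or solve directly):
  Sigma^{-1} = [[0.1137, 0.0237, -0.0047],
 [0.0237, 0.2133, -0.0427],
 [-0.0047, -0.0427, 0.2085]].

Step 3 — form the quadratic (x - mu)^T · Sigma^{-1} · (x - mu):
  Sigma^{-1} · (x - mu) = (0.109, -0.019, 0.2038).
  (x - mu)^T · [Sigma^{-1} · (x - mu)] = (1)·(0.109) + (0)·(-0.019) + (1)·(0.2038) = 0.3128.

Step 4 — take square root: d = √(0.3128) ≈ 0.5593.

d(x, mu) = √(0.3128) ≈ 0.5593


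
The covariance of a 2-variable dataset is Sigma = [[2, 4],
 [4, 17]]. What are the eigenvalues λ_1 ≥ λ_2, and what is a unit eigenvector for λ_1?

Step 1 — characteristic polynomial of 2×2 Sigma:
  det(Sigma - λI) = λ² - trace · λ + det = 0.
  trace = 2 + 17 = 19, det = 2·17 - (4)² = 18.
Step 2 — discriminant:
  Δ = trace² - 4·det = 361 - 72 = 289.
Step 3 — eigenvalues:
  λ = (trace ± √Δ)/2 = (19 ± 17)/2,
  λ_1 = 18,  λ_2 = 1.

Step 4 — unit eigenvector for λ_1: solve (Sigma - λ_1 I)v = 0. First row:
  (2 - 18)·v_x + (4)·v_y = 0, i.e. (-16)·v_x + (4)·v_y = 0,
  so v ∝ (b, λ_1 - a) = (4, 16) = u.
  ||u|| = √((4)² + (16)²) = √(272) ≈ 16.4924,
  v_1 = u/||u|| ≈ (0.2425, 0.9701) (||v_1|| = 1).

λ_1 = 18,  λ_2 = 1;  v_1 ≈ (0.2425, 0.9701)


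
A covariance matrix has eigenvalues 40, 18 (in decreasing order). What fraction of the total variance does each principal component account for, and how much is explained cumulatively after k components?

Step 1 — total variance = trace(Sigma) = Σ λ_i = 40 + 18 = 58.

Step 2 — fraction explained by component i = λ_i / Σ λ:
  PC1: 40/58 = 0.6897
  PC2: 18/58 = 0.3103

Step 3 — cumulative fraction after k components = (λ_1 + ... + λ_k) / Σ λ:
  k = 1: 40/58 = 0.6897
  k = 2: (40 + 18)/58 = 58/58 = 1

Summary (fraction, with percent):

explained: PC1 0.6897 (68.97%), PC2 0.3103 (31.03%);  cumulative: 0.6897, 1


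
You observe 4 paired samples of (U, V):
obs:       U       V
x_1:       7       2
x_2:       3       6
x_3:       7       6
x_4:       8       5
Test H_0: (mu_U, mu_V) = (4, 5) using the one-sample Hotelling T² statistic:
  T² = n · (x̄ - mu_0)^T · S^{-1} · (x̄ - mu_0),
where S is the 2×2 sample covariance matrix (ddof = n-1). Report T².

Step 1 — sample mean vector:
  mean(U) = (7 + 3 + 7 + 8) / 4 = 25/4 = 6.25
  mean(V) = (2 + 6 + 6 + 5) / 4 = 19/4 = 4.75
  x̄ = (6.25, 4.75),  deviation x̄ - mu_0 = (6.25, 4.75) - (4, 5) = (2.25, -0.25).

Step 2 — sample covariance matrix, S[i,j] = (1/(n-1)) · Σ_k (x_{k,i} - mean_i) · (x_{k,j} - mean_j), divisor n-1 = 3:
  S[U,U] = ((0.75)·(0.75) + (-3.25)·(-3.25) + (0.75)·(0.75) + (1.75)·(1.75)) / 3 = 14.75/3 = 4.9167
  S[U,V] = ((0.75)·(-2.75) + (-3.25)·(1.25) + (0.75)·(1.25) + (1.75)·(0.25)) / 3 = -4.75/3 = -1.5833
  S[V,V] = ((-2.75)·(-2.75) + (1.25)·(1.25) + (1.25)·(1.25) + (0.25)·(0.25)) / 3 = 10.75/3 = 3.5833
  S = [[4.9167, -1.5833],
 [-1.5833, 3.5833]].

Step 3 — invert S. det(S) = 4.9167·3.5833 - (-1.5833)² = 15.1111.
  S^{-1} = (1/det) · [[d, -b], [-b, a]] = [[0.2371, 0.1048],
 [0.1048, 0.3254]].

Step 4 — quadratic form (x̄ - mu_0)^T · S^{-1} · (x̄ - mu_0):
  S^{-1} · (x̄ - mu_0) = (0.5074, 0.1544),
  (x̄ - mu_0)^T · [...] = (2.25)·(0.5074) + (-0.25)·(0.1544) = 1.1029.

Step 5 — scale by n: T² = 4 · 1.1029 = 4.4118.

T² ≈ 4.4118


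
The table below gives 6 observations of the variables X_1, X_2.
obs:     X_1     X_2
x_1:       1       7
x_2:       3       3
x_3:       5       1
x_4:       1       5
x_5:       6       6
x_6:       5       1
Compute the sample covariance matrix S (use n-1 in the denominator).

Step 1 — column means:
  mean(X_1) = (1 + 3 + 5 + 1 + 6 + 5) / 6 = 21/6 = 3.5
  mean(X_2) = (7 + 3 + 1 + 5 + 6 + 1) / 6 = 23/6 = 3.8333

Step 2 — sample covariance S[i,j] = (1/(n-1)) · Σ_k (x_{k,i} - mean_i) · (x_{k,j} - mean_j), with n-1 = 5.
  S[X_1,X_1] = ((-2.5)·(-2.5) + (-0.5)·(-0.5) + (1.5)·(1.5) + (-2.5)·(-2.5) + (2.5)·(2.5) + (1.5)·(1.5)) / 5 = 23.5/5 = 4.7
  S[X_1,X_2] = ((-2.5)·(3.1667) + (-0.5)·(-0.8333) + (1.5)·(-2.8333) + (-2.5)·(1.1667) + (2.5)·(2.1667) + (1.5)·(-2.8333)) / 5 = -13.5/5 = -2.7
  S[X_2,X_2] = ((3.1667)·(3.1667) + (-0.8333)·(-0.8333) + (-2.8333)·(-2.8333) + (1.1667)·(1.1667) + (2.1667)·(2.1667) + (-2.8333)·(-2.8333)) / 5 = 32.8333/5 = 6.5667

S is symmetric (S[j,i] = S[i,j]). Assembling:

S = [[4.7, -2.7],
 [-2.7, 6.5667]]


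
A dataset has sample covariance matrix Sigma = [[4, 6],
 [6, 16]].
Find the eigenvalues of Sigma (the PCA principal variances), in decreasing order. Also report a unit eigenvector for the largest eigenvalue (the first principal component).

Step 1 — characteristic polynomial of 2×2 Sigma:
  det(Sigma - λI) = λ² - trace · λ + det = 0.
  trace = 4 + 16 = 20, det = 4·16 - (6)² = 28.
Step 2 — discriminant:
  Δ = trace² - 4·det = 400 - 112 = 288.
Step 3 — eigenvalues:
  λ = (trace ± √Δ)/2 = (20 ± 16.9706)/2,
  λ_1 = 18.4853,  λ_2 = 1.5147.

Step 4 — unit eigenvector for λ_1: solve (Sigma - λ_1 I)v = 0. First row:
  (4 - 18.4853)·v_x + (6)·v_y = 0, i.e. (-14.4853)·v_x + (6)·v_y = 0,
  so v ∝ (b, λ_1 - a) = (6, 14.4853) = u.
  ||u|| = √((6)² + (14.4853)²) = √(245.8234) ≈ 15.6788,
  v_1 = u/||u|| ≈ (0.3827, 0.9239) (||v_1|| = 1).

λ_1 = 18.4853,  λ_2 = 1.5147;  v_1 ≈ (0.3827, 0.9239)


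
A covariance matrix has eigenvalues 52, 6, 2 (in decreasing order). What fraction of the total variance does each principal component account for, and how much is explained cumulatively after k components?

Step 1 — total variance = trace(Sigma) = Σ λ_i = 52 + 6 + 2 = 60.

Step 2 — fraction explained by component i = λ_i / Σ λ:
  PC1: 52/60 = 0.8667
  PC2: 6/60 = 0.1
  PC3: 2/60 = 0.0333

Step 3 — cumulative fraction after k components = (λ_1 + ... + λ_k) / Σ λ:
  k = 1: 52/60 = 0.8667
  k = 2: (52 + 6)/60 = 58/60 = 0.9667
  k = 3: (52 + 6 + 2)/60 = 60/60 = 1

Summary (fraction, with percent):

explained: PC1 0.8667 (86.67%), PC2 0.1 (10%), PC3 0.0333 (3.33%);  cumulative: 0.8667, 0.9667, 1


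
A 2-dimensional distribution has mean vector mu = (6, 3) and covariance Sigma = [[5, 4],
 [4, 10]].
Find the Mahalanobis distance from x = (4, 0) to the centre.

Step 1 — centre the observation: (x - mu) = (-2, -3).

Step 2 — invert Sigma. det(Sigma) = 5·10 - (4)² = 34.
  Sigma^{-1} = (1/det) · [[d, -b], [-b, a]] = [[0.2941, -0.1176],
 [-0.1176, 0.1471]].

Step 3 — form the quadratic (x - mu)^T · Sigma^{-1} · (x - mu):
  Sigma^{-1} · (x - mu) = (-0.2353, -0.2059).
  (x - mu)^T · [Sigma^{-1} · (x - mu)] = (-2)·(-0.2353) + (-3)·(-0.2059) = 1.0882.

Step 4 — take square root: d = √(1.0882) ≈ 1.0432.

d(x, mu) = √(1.0882) ≈ 1.0432


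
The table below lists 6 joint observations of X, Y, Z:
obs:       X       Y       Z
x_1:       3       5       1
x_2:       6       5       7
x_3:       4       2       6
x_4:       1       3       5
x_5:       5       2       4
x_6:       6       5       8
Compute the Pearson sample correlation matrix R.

Step 1 — column means:
  mean(X) = (3 + 6 + 4 + 1 + 5 + 6) / 6 = 25/6 = 4.1667
  mean(Y) = (5 + 5 + 2 + 3 + 2 + 5) / 6 = 22/6 = 3.6667
  mean(Z) = (1 + 7 + 6 + 5 + 4 + 8) / 6 = 31/6 = 5.1667

Step 2 — sample variances and covariances s[i,j] = (1/(n-1)) · Σ_k (x_{k,i} - mean_i) · (x_{k,j} - mean_j), with n-1 = 5:
  s[X,X] = ((-1.1667)·(-1.1667) + (1.8333)·(1.8333) + (-0.1667)·(-0.1667) + (-3.1667)·(-3.1667) + (0.8333)·(0.8333) + (1.8333)·(1.8333)) / 5 = 18.8333/5 = 3.7667
  s[X,Y] = ((-1.1667)·(1.3333) + (1.8333)·(1.3333) + (-0.1667)·(-1.6667) + (-3.1667)·(-0.6667) + (0.8333)·(-1.6667) + (1.8333)·(1.3333)) / 5 = 4.3333/5 = 0.8667
  s[X,Z] = ((-1.1667)·(-4.1667) + (1.8333)·(1.8333) + (-0.1667)·(0.8333) + (-3.1667)·(-0.1667) + (0.8333)·(-1.1667) + (1.8333)·(2.8333)) / 5 = 12.8333/5 = 2.5667
  s[Y,Y] = ((1.3333)·(1.3333) + (1.3333)·(1.3333) + (-1.6667)·(-1.6667) + (-0.6667)·(-0.6667) + (-1.6667)·(-1.6667) + (1.3333)·(1.3333)) / 5 = 11.3333/5 = 2.2667
  s[Y,Z] = ((1.3333)·(-4.1667) + (1.3333)·(1.8333) + (-1.6667)·(0.8333) + (-0.6667)·(-0.1667) + (-1.6667)·(-1.1667) + (1.3333)·(2.8333)) / 5 = 1.3333/5 = 0.2667
  s[Z,Z] = ((-4.1667)·(-4.1667) + (1.8333)·(1.8333) + (0.8333)·(0.8333) + (-0.1667)·(-0.1667) + (-1.1667)·(-1.1667) + (2.8333)·(2.8333)) / 5 = 30.8333/5 = 6.1667
  Sample standard deviations s_i = √(s[i,i]):
  s(X) = √(3.7667) = 1.9408
  s(Y) = √(2.2667) = 1.5055
  s(Z) = √(6.1667) = 2.4833

Step 3 — r_{ij} = s_{ij} / (s_i · s_j):
  r[X,X] = 1 (diagonal).
  r[X,Y] = 0.8667 / (1.9408 · 1.5055) = 0.8667 / 2.9219 = 0.2966
  r[X,Z] = 2.5667 / (1.9408 · 2.4833) = 2.5667 / 4.8195 = 0.5326
  r[Y,Y] = 1 (diagonal).
  r[Y,Z] = 0.2667 / (1.5055 · 2.4833) = 0.2667 / 3.7387 = 0.0713
  r[Z,Z] = 1 (diagonal).

R is symmetric with unit diagonal. Assembling:

R = [[1, 0.2966, 0.5326],
 [0.2966, 1, 0.0713],
 [0.5326, 0.0713, 1]]


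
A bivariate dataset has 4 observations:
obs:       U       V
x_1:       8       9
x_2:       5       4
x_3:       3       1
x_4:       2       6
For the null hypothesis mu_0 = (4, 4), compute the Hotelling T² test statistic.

Step 1 — sample mean vector:
  mean(U) = (8 + 5 + 3 + 2) / 4 = 18/4 = 4.5
  mean(V) = (9 + 4 + 1 + 6) / 4 = 20/4 = 5
  x̄ = (4.5, 5),  deviation x̄ - mu_0 = (4.5, 5) - (4, 4) = (0.5, 1).

Step 2 — sample covariance matrix, S[i,j] = (1/(n-1)) · Σ_k (x_{k,i} - mean_i) · (x_{k,j} - mean_j), divisor n-1 = 3:
  S[U,U] = ((3.5)·(3.5) + (0.5)·(0.5) + (-1.5)·(-1.5) + (-2.5)·(-2.5)) / 3 = 21/3 = 7
  S[U,V] = ((3.5)·(4) + (0.5)·(-1) + (-1.5)·(-4) + (-2.5)·(1)) / 3 = 17/3 = 5.6667
  S[V,V] = ((4)·(4) + (-1)·(-1) + (-4)·(-4) + (1)·(1)) / 3 = 34/3 = 11.3333
  S = [[7, 5.6667],
 [5.6667, 11.3333]].

Step 3 — invert S. det(S) = 7·11.3333 - (5.6667)² = 47.2222.
  S^{-1} = (1/det) · [[d, -b], [-b, a]] = [[0.24, -0.12],
 [-0.12, 0.1482]].

Step 4 — quadratic form (x̄ - mu_0)^T · S^{-1} · (x̄ - mu_0):
  S^{-1} · (x̄ - mu_0) = (0, 0.0882),
  (x̄ - mu_0)^T · [...] = (0.5)·(0) + (1)·(0.0882) = 0.0882.

Step 5 — scale by n: T² = 4 · 0.0882 = 0.3529.

T² ≈ 0.3529


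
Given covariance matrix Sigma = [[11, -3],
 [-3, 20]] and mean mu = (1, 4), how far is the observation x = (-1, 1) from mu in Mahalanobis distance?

Step 1 — centre the observation: (x - mu) = (-2, -3).

Step 2 — invert Sigma. det(Sigma) = 11·20 - (-3)² = 211.
  Sigma^{-1} = (1/det) · [[d, -b], [-b, a]] = [[0.0948, 0.0142],
 [0.0142, 0.0521]].

Step 3 — form the quadratic (x - mu)^T · Sigma^{-1} · (x - mu):
  Sigma^{-1} · (x - mu) = (-0.2322, -0.1848).
  (x - mu)^T · [Sigma^{-1} · (x - mu)] = (-2)·(-0.2322) + (-3)·(-0.1848) = 1.019.

Step 4 — take square root: d = √(1.019) ≈ 1.0094.

d(x, mu) = √(1.019) ≈ 1.0094


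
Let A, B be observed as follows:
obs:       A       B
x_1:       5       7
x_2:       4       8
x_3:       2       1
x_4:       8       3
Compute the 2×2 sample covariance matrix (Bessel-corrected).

Step 1 — column means:
  mean(A) = (5 + 4 + 2 + 8) / 4 = 19/4 = 4.75
  mean(B) = (7 + 8 + 1 + 3) / 4 = 19/4 = 4.75

Step 2 — sample covariance S[i,j] = (1/(n-1)) · Σ_k (x_{k,i} - mean_i) · (x_{k,j} - mean_j), with n-1 = 3.
  S[A,A] = ((0.25)·(0.25) + (-0.75)·(-0.75) + (-2.75)·(-2.75) + (3.25)·(3.25)) / 3 = 18.75/3 = 6.25
  S[A,B] = ((0.25)·(2.25) + (-0.75)·(3.25) + (-2.75)·(-3.75) + (3.25)·(-1.75)) / 3 = 2.75/3 = 0.9167
  S[B,B] = ((2.25)·(2.25) + (3.25)·(3.25) + (-3.75)·(-3.75) + (-1.75)·(-1.75)) / 3 = 32.75/3 = 10.9167

S is symmetric (S[j,i] = S[i,j]). Assembling:

S = [[6.25, 0.9167],
 [0.9167, 10.9167]]


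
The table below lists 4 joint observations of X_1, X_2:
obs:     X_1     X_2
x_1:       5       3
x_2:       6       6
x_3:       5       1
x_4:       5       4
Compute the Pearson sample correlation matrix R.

Step 1 — column means:
  mean(X_1) = (5 + 6 + 5 + 5) / 4 = 21/4 = 5.25
  mean(X_2) = (3 + 6 + 1 + 4) / 4 = 14/4 = 3.5

Step 2 — sample variances and covariances s[i,j] = (1/(n-1)) · Σ_k (x_{k,i} - mean_i) · (x_{k,j} - mean_j), with n-1 = 3:
  s[X_1,X_1] = ((-0.25)·(-0.25) + (0.75)·(0.75) + (-0.25)·(-0.25) + (-0.25)·(-0.25)) / 3 = 0.75/3 = 0.25
  s[X_1,X_2] = ((-0.25)·(-0.5) + (0.75)·(2.5) + (-0.25)·(-2.5) + (-0.25)·(0.5)) / 3 = 2.5/3 = 0.8333
  s[X_2,X_2] = ((-0.5)·(-0.5) + (2.5)·(2.5) + (-2.5)·(-2.5) + (0.5)·(0.5)) / 3 = 13/3 = 4.3333
  Sample standard deviations s_i = √(s[i,i]):
  s(X_1) = √(0.25) = 0.5
  s(X_2) = √(4.3333) = 2.0817

Step 3 — r_{ij} = s_{ij} / (s_i · s_j):
  r[X_1,X_1] = 1 (diagonal).
  r[X_1,X_2] = 0.8333 / (0.5 · 2.0817) = 0.8333 / 1.0408 = 0.8006
  r[X_2,X_2] = 1 (diagonal).

R is symmetric with unit diagonal. Assembling:

R = [[1, 0.8006],
 [0.8006, 1]]


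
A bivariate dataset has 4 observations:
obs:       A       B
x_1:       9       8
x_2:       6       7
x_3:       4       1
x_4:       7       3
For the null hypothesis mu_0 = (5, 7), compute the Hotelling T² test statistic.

Step 1 — sample mean vector:
  mean(A) = (9 + 6 + 4 + 7) / 4 = 26/4 = 6.5
  mean(B) = (8 + 7 + 1 + 3) / 4 = 19/4 = 4.75
  x̄ = (6.5, 4.75),  deviation x̄ - mu_0 = (6.5, 4.75) - (5, 7) = (1.5, -2.25).

Step 2 — sample covariance matrix, S[i,j] = (1/(n-1)) · Σ_k (x_{k,i} - mean_i) · (x_{k,j} - mean_j), divisor n-1 = 3:
  S[A,A] = ((2.5)·(2.5) + (-0.5)·(-0.5) + (-2.5)·(-2.5) + (0.5)·(0.5)) / 3 = 13/3 = 4.3333
  S[A,B] = ((2.5)·(3.25) + (-0.5)·(2.25) + (-2.5)·(-3.75) + (0.5)·(-1.75)) / 3 = 15.5/3 = 5.1667
  S[B,B] = ((3.25)·(3.25) + (2.25)·(2.25) + (-3.75)·(-3.75) + (-1.75)·(-1.75)) / 3 = 32.75/3 = 10.9167
  S = [[4.3333, 5.1667],
 [5.1667, 10.9167]].

Step 3 — invert S. det(S) = 4.3333·10.9167 - (5.1667)² = 20.6111.
  S^{-1} = (1/det) · [[d, -b], [-b, a]] = [[0.5296, -0.2507],
 [-0.2507, 0.2102]].

Step 4 — quadratic form (x̄ - mu_0)^T · S^{-1} · (x̄ - mu_0):
  S^{-1} · (x̄ - mu_0) = (1.3585, -0.8491),
  (x̄ - mu_0)^T · [...] = (1.5)·(1.3585) + (-2.25)·(-0.8491) = 3.9481.

Step 5 — scale by n: T² = 4 · 3.9481 = 15.7925.

T² ≈ 15.7925


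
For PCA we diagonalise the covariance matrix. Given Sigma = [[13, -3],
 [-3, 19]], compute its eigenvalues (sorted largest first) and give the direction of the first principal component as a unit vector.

Step 1 — characteristic polynomial of 2×2 Sigma:
  det(Sigma - λI) = λ² - trace · λ + det = 0.
  trace = 13 + 19 = 32, det = 13·19 - (-3)² = 238.
Step 2 — discriminant:
  Δ = trace² - 4·det = 1024 - 952 = 72.
Step 3 — eigenvalues:
  λ = (trace ± √Δ)/2 = (32 ± 8.4853)/2,
  λ_1 = 20.2426,  λ_2 = 11.7574.

Step 4 — unit eigenvector for λ_1: solve (Sigma - λ_1 I)v = 0. First row:
  (13 - 20.2426)·v_x + (-3)·v_y = 0, i.e. (-7.2426)·v_x + (-3)·v_y = 0,
  so v ∝ (b, λ_1 - a) = (-3, 7.2426); multiply by -1 so the first entry is positive: u = (3, -7.2426).
  ||u|| = √((3)² + (-7.2426)²) = √(61.4558) ≈ 7.8394,
  v_1 = u/||u|| ≈ (0.3827, -0.9239) (||v_1|| = 1).

λ_1 = 20.2426,  λ_2 = 11.7574;  v_1 ≈ (0.3827, -0.9239)


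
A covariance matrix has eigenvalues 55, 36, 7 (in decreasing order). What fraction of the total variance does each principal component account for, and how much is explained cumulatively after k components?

Step 1 — total variance = trace(Sigma) = Σ λ_i = 55 + 36 + 7 = 98.

Step 2 — fraction explained by component i = λ_i / Σ λ:
  PC1: 55/98 = 0.5612
  PC2: 36/98 = 0.3673
  PC3: 7/98 = 0.0714

Step 3 — cumulative fraction after k components = (λ_1 + ... + λ_k) / Σ λ:
  k = 1: 55/98 = 0.5612
  k = 2: (55 + 36)/98 = 91/98 = 0.9286
  k = 3: (55 + 36 + 7)/98 = 98/98 = 1

Summary (fraction, with percent):

explained: PC1 0.5612 (56.12%), PC2 0.3673 (36.73%), PC3 0.0714 (7.14%);  cumulative: 0.5612, 0.9286, 1


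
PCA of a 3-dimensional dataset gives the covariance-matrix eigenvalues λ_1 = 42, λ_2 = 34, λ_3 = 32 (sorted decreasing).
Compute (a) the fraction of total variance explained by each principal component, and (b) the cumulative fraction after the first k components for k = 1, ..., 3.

Step 1 — total variance = trace(Sigma) = Σ λ_i = 42 + 34 + 32 = 108.

Step 2 — fraction explained by component i = λ_i / Σ λ:
  PC1: 42/108 = 0.3889
  PC2: 34/108 = 0.3148
  PC3: 32/108 = 0.2963

Step 3 — cumulative fraction after k components = (λ_1 + ... + λ_k) / Σ λ:
  k = 1: 42/108 = 0.3889
  k = 2: (42 + 34)/108 = 76/108 = 0.7037
  k = 3: (42 + 34 + 32)/108 = 108/108 = 1

Summary (fraction, with percent):

explained: PC1 0.3889 (38.89%), PC2 0.3148 (31.48%), PC3 0.2963 (29.63%);  cumulative: 0.3889, 0.7037, 1


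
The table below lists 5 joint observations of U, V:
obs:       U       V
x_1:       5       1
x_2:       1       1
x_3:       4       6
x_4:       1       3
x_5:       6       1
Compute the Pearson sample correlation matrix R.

Step 1 — column means:
  mean(U) = (5 + 1 + 4 + 1 + 6) / 5 = 17/5 = 3.4
  mean(V) = (1 + 1 + 6 + 3 + 1) / 5 = 12/5 = 2.4

Step 2 — sample variances and covariances s[i,j] = (1/(n-1)) · Σ_k (x_{k,i} - mean_i) · (x_{k,j} - mean_j), with n-1 = 4:
  s[U,U] = ((1.6)·(1.6) + (-2.4)·(-2.4) + (0.6)·(0.6) + (-2.4)·(-2.4) + (2.6)·(2.6)) / 4 = 21.2/4 = 5.3
  s[U,V] = ((1.6)·(-1.4) + (-2.4)·(-1.4) + (0.6)·(3.6) + (-2.4)·(0.6) + (2.6)·(-1.4)) / 4 = -1.8/4 = -0.45
  s[V,V] = ((-1.4)·(-1.4) + (-1.4)·(-1.4) + (3.6)·(3.6) + (0.6)·(0.6) + (-1.4)·(-1.4)) / 4 = 19.2/4 = 4.8
  Sample standard deviations s_i = √(s[i,i]):
  s(U) = √(5.3) = 2.3022
  s(V) = √(4.8) = 2.1909

Step 3 — r_{ij} = s_{ij} / (s_i · s_j):
  r[U,U] = 1 (diagonal).
  r[U,V] = -0.45 / (2.3022 · 2.1909) = -0.45 / 5.0438 = -0.0892
  r[V,V] = 1 (diagonal).

R is symmetric with unit diagonal. Assembling:

R = [[1, -0.0892],
 [-0.0892, 1]]


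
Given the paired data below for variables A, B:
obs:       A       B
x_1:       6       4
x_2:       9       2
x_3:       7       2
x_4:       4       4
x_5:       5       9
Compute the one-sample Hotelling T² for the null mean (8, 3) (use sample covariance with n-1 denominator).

Step 1 — sample mean vector:
  mean(A) = (6 + 9 + 7 + 4 + 5) / 5 = 31/5 = 6.2
  mean(B) = (4 + 2 + 2 + 4 + 9) / 5 = 21/5 = 4.2
  x̄ = (6.2, 4.2),  deviation x̄ - mu_0 = (6.2, 4.2) - (8, 3) = (-1.8, 1.2).

Step 2 — sample covariance matrix, S[i,j] = (1/(n-1)) · Σ_k (x_{k,i} - mean_i) · (x_{k,j} - mean_j), divisor n-1 = 4:
  S[A,A] = ((-0.2)·(-0.2) + (2.8)·(2.8) + (0.8)·(0.8) + (-2.2)·(-2.2) + (-1.2)·(-1.2)) / 4 = 14.8/4 = 3.7
  S[A,B] = ((-0.2)·(-0.2) + (2.8)·(-2.2) + (0.8)·(-2.2) + (-2.2)·(-0.2) + (-1.2)·(4.8)) / 4 = -13.2/4 = -3.3
  S[B,B] = ((-0.2)·(-0.2) + (-2.2)·(-2.2) + (-2.2)·(-2.2) + (-0.2)·(-0.2) + (4.8)·(4.8)) / 4 = 32.8/4 = 8.2
  S = [[3.7, -3.3],
 [-3.3, 8.2]].

Step 3 — invert S. det(S) = 3.7·8.2 - (-3.3)² = 19.45.
  S^{-1} = (1/det) · [[d, -b], [-b, a]] = [[0.4216, 0.1697],
 [0.1697, 0.1902]].

Step 4 — quadratic form (x̄ - mu_0)^T · S^{-1} · (x̄ - mu_0):
  S^{-1} · (x̄ - mu_0) = (-0.5553, -0.0771),
  (x̄ - mu_0)^T · [...] = (-1.8)·(-0.5553) + (1.2)·(-0.0771) = 0.9069.

Step 5 — scale by n: T² = 5 · 0.9069 = 4.5347.

T² ≈ 4.5347


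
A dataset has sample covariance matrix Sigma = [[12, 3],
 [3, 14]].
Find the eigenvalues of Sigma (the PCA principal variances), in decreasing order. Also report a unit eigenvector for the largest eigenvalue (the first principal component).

Step 1 — characteristic polynomial of 2×2 Sigma:
  det(Sigma - λI) = λ² - trace · λ + det = 0.
  trace = 12 + 14 = 26, det = 12·14 - (3)² = 159.
Step 2 — discriminant:
  Δ = trace² - 4·det = 676 - 636 = 40.
Step 3 — eigenvalues:
  λ = (trace ± √Δ)/2 = (26 ± 6.3246)/2,
  λ_1 = 16.1623,  λ_2 = 9.8377.

Step 4 — unit eigenvector for λ_1: solve (Sigma - λ_1 I)v = 0. First row:
  (12 - 16.1623)·v_x + (3)·v_y = 0, i.e. (-4.1623)·v_x + (3)·v_y = 0,
  so v ∝ (b, λ_1 - a) = (3, 4.1623) = u.
  ||u|| = √((3)² + (4.1623)²) = √(26.3246) ≈ 5.1307,
  v_1 = u/||u|| ≈ (0.5847, 0.8112) (||v_1|| = 1).

λ_1 = 16.1623,  λ_2 = 9.8377;  v_1 ≈ (0.5847, 0.8112)


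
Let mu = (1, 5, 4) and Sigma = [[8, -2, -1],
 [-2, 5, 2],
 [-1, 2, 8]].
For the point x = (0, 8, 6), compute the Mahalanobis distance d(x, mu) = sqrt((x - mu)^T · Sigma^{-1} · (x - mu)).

Step 1 — centre the observation: (x - mu) = (-1, 3, 2).

Step 2 — invert Sigma (cofactor / det for 3×3, or solve directly):
  Sigma^{-1} = [[0.139, 0.0541, 0.0039],
 [0.0541, 0.2432, -0.0541],
 [0.0039, -0.0541, 0.139]].

Step 3 — form the quadratic (x - mu)^T · Sigma^{-1} · (x - mu):
  Sigma^{-1} · (x - mu) = (0.0309, 0.5676, 0.112).
  (x - mu)^T · [Sigma^{-1} · (x - mu)] = (-1)·(0.0309) + (3)·(0.5676) + (2)·(0.112) = 1.8958.

Step 4 — take square root: d = √(1.8958) ≈ 1.3769.

d(x, mu) = √(1.8958) ≈ 1.3769


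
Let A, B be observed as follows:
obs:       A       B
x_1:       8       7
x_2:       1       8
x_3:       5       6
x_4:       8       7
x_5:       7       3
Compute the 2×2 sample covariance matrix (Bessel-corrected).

Step 1 — column means:
  mean(A) = (8 + 1 + 5 + 8 + 7) / 5 = 29/5 = 5.8
  mean(B) = (7 + 8 + 6 + 7 + 3) / 5 = 31/5 = 6.2

Step 2 — sample covariance S[i,j] = (1/(n-1)) · Σ_k (x_{k,i} - mean_i) · (x_{k,j} - mean_j), with n-1 = 4.
  S[A,A] = ((2.2)·(2.2) + (-4.8)·(-4.8) + (-0.8)·(-0.8) + (2.2)·(2.2) + (1.2)·(1.2)) / 4 = 34.8/4 = 8.7
  S[A,B] = ((2.2)·(0.8) + (-4.8)·(1.8) + (-0.8)·(-0.2) + (2.2)·(0.8) + (1.2)·(-3.2)) / 4 = -8.8/4 = -2.2
  S[B,B] = ((0.8)·(0.8) + (1.8)·(1.8) + (-0.2)·(-0.2) + (0.8)·(0.8) + (-3.2)·(-3.2)) / 4 = 14.8/4 = 3.7

S is symmetric (S[j,i] = S[i,j]). Assembling:

S = [[8.7, -2.2],
 [-2.2, 3.7]]


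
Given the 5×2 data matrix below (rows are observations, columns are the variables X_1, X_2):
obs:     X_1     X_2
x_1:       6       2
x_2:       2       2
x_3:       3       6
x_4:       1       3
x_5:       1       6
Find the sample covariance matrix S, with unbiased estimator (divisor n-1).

Step 1 — column means:
  mean(X_1) = (6 + 2 + 3 + 1 + 1) / 5 = 13/5 = 2.6
  mean(X_2) = (2 + 2 + 6 + 3 + 6) / 5 = 19/5 = 3.8

Step 2 — sample covariance S[i,j] = (1/(n-1)) · Σ_k (x_{k,i} - mean_i) · (x_{k,j} - mean_j), with n-1 = 4.
  S[X_1,X_1] = ((3.4)·(3.4) + (-0.6)·(-0.6) + (0.4)·(0.4) + (-1.6)·(-1.6) + (-1.6)·(-1.6)) / 4 = 17.2/4 = 4.3
  S[X_1,X_2] = ((3.4)·(-1.8) + (-0.6)·(-1.8) + (0.4)·(2.2) + (-1.6)·(-0.8) + (-1.6)·(2.2)) / 4 = -6.4/4 = -1.6
  S[X_2,X_2] = ((-1.8)·(-1.8) + (-1.8)·(-1.8) + (2.2)·(2.2) + (-0.8)·(-0.8) + (2.2)·(2.2)) / 4 = 16.8/4 = 4.2

S is symmetric (S[j,i] = S[i,j]). Assembling:

S = [[4.3, -1.6],
 [-1.6, 4.2]]


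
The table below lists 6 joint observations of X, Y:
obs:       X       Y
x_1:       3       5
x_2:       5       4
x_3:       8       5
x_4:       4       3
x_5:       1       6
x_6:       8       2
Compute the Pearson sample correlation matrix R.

Step 1 — column means:
  mean(X) = (3 + 5 + 8 + 4 + 1 + 8) / 6 = 29/6 = 4.8333
  mean(Y) = (5 + 4 + 5 + 3 + 6 + 2) / 6 = 25/6 = 4.1667

Step 2 — sample variances and covariances s[i,j] = (1/(n-1)) · Σ_k (x_{k,i} - mean_i) · (x_{k,j} - mean_j), with n-1 = 5:
  s[X,X] = ((-1.8333)·(-1.8333) + (0.1667)·(0.1667) + (3.1667)·(3.1667) + (-0.8333)·(-0.8333) + (-3.8333)·(-3.8333) + (3.1667)·(3.1667)) / 5 = 38.8333/5 = 7.7667
  s[X,Y] = ((-1.8333)·(0.8333) + (0.1667)·(-0.1667) + (3.1667)·(0.8333) + (-0.8333)·(-1.1667) + (-3.8333)·(1.8333) + (3.1667)·(-2.1667)) / 5 = -11.8333/5 = -2.3667
  s[Y,Y] = ((0.8333)·(0.8333) + (-0.1667)·(-0.1667) + (0.8333)·(0.8333) + (-1.1667)·(-1.1667) + (1.8333)·(1.8333) + (-2.1667)·(-2.1667)) / 5 = 10.8333/5 = 2.1667
  Sample standard deviations s_i = √(s[i,i]):
  s(X) = √(7.7667) = 2.7869
  s(Y) = √(2.1667) = 1.472

Step 3 — r_{ij} = s_{ij} / (s_i · s_j):
  r[X,X] = 1 (diagonal).
  r[X,Y] = -2.3667 / (2.7869 · 1.472) = -2.3667 / 4.1022 = -0.5769
  r[Y,Y] = 1 (diagonal).

R is symmetric with unit diagonal. Assembling:

R = [[1, -0.5769],
 [-0.5769, 1]]


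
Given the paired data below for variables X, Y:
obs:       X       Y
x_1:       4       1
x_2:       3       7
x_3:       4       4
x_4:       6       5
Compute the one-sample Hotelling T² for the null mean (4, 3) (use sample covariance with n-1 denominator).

Step 1 — sample mean vector:
  mean(X) = (4 + 3 + 4 + 6) / 4 = 17/4 = 4.25
  mean(Y) = (1 + 7 + 4 + 5) / 4 = 17/4 = 4.25
  x̄ = (4.25, 4.25),  deviation x̄ - mu_0 = (4.25, 4.25) - (4, 3) = (0.25, 1.25).

Step 2 — sample covariance matrix, S[i,j] = (1/(n-1)) · Σ_k (x_{k,i} - mean_i) · (x_{k,j} - mean_j), divisor n-1 = 3:
  S[X,X] = ((-0.25)·(-0.25) + (-1.25)·(-1.25) + (-0.25)·(-0.25) + (1.75)·(1.75)) / 3 = 4.75/3 = 1.5833
  S[X,Y] = ((-0.25)·(-3.25) + (-1.25)·(2.75) + (-0.25)·(-0.25) + (1.75)·(0.75)) / 3 = -1.25/3 = -0.4167
  S[Y,Y] = ((-3.25)·(-3.25) + (2.75)·(2.75) + (-0.25)·(-0.25) + (0.75)·(0.75)) / 3 = 18.75/3 = 6.25
  S = [[1.5833, -0.4167],
 [-0.4167, 6.25]].

Step 3 — invert S. det(S) = 1.5833·6.25 - (-0.4167)² = 9.7222.
  S^{-1} = (1/det) · [[d, -b], [-b, a]] = [[0.6429, 0.0429],
 [0.0429, 0.1629]].

Step 4 — quadratic form (x̄ - mu_0)^T · S^{-1} · (x̄ - mu_0):
  S^{-1} · (x̄ - mu_0) = (0.2143, 0.2143),
  (x̄ - mu_0)^T · [...] = (0.25)·(0.2143) + (1.25)·(0.2143) = 0.3214.

Step 5 — scale by n: T² = 4 · 0.3214 = 1.2857.

T² ≈ 1.2857


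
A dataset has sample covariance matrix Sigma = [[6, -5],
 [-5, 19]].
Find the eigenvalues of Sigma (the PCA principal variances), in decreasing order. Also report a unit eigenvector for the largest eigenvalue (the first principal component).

Step 1 — characteristic polynomial of 2×2 Sigma:
  det(Sigma - λI) = λ² - trace · λ + det = 0.
  trace = 6 + 19 = 25, det = 6·19 - (-5)² = 89.
Step 2 — discriminant:
  Δ = trace² - 4·det = 625 - 356 = 269.
Step 3 — eigenvalues:
  λ = (trace ± √Δ)/2 = (25 ± 16.4012)/2,
  λ_1 = 20.7006,  λ_2 = 4.2994.

Step 4 — unit eigenvector for λ_1: solve (Sigma - λ_1 I)v = 0. First row:
  (6 - 20.7006)·v_x + (-5)·v_y = 0, i.e. (-14.7006)·v_x + (-5)·v_y = 0,
  so v ∝ (b, λ_1 - a) = (-5, 14.7006); multiply by -1 so the first entry is positive: u = (5, -14.7006).
  ||u|| = √((5)² + (-14.7006)²) = √(241.1079) ≈ 15.5277,
  v_1 = u/||u|| ≈ (0.322, -0.9467) (||v_1|| = 1).

λ_1 = 20.7006,  λ_2 = 4.2994;  v_1 ≈ (0.322, -0.9467)


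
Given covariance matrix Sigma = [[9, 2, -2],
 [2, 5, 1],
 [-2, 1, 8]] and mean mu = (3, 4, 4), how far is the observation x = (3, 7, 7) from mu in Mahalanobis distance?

Step 1 — centre the observation: (x - mu) = (0, 3, 3).

Step 2 — invert Sigma (cofactor / det for 3×3, or solve directly):
  Sigma^{-1} = [[0.134, -0.0619, 0.0412],
 [-0.0619, 0.2337, -0.0447],
 [0.0412, -0.0447, 0.1409]].

Step 3 — form the quadratic (x - mu)^T · Sigma^{-1} · (x - mu):
  Sigma^{-1} · (x - mu) = (-0.0619, 0.567, 0.2887).
  (x - mu)^T · [Sigma^{-1} · (x - mu)] = (0)·(-0.0619) + (3)·(0.567) + (3)·(0.2887) = 2.567.

Step 4 — take square root: d = √(2.567) ≈ 1.6022.

d(x, mu) = √(2.567) ≈ 1.6022


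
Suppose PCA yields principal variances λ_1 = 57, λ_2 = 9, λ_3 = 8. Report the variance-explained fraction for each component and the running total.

Step 1 — total variance = trace(Sigma) = Σ λ_i = 57 + 9 + 8 = 74.

Step 2 — fraction explained by component i = λ_i / Σ λ:
  PC1: 57/74 = 0.7703
  PC2: 9/74 = 0.1216
  PC3: 8/74 = 0.1081

Step 3 — cumulative fraction after k components = (λ_1 + ... + λ_k) / Σ λ:
  k = 1: 57/74 = 0.7703
  k = 2: (57 + 9)/74 = 66/74 = 0.8919
  k = 3: (57 + 9 + 8)/74 = 74/74 = 1

Summary (fraction, with percent):

explained: PC1 0.7703 (77.03%), PC2 0.1216 (12.16%), PC3 0.1081 (10.81%);  cumulative: 0.7703, 0.8919, 1


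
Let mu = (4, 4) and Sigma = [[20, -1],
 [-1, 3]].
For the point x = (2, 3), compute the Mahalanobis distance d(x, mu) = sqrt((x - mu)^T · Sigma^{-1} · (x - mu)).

Step 1 — centre the observation: (x - mu) = (-2, -1).

Step 2 — invert Sigma. det(Sigma) = 20·3 - (-1)² = 59.
  Sigma^{-1} = (1/det) · [[d, -b], [-b, a]] = [[0.0508, 0.0169],
 [0.0169, 0.339]].

Step 3 — form the quadratic (x - mu)^T · Sigma^{-1} · (x - mu):
  Sigma^{-1} · (x - mu) = (-0.1186, -0.3729).
  (x - mu)^T · [Sigma^{-1} · (x - mu)] = (-2)·(-0.1186) + (-1)·(-0.3729) = 0.6102.

Step 4 — take square root: d = √(0.6102) ≈ 0.7811.

d(x, mu) = √(0.6102) ≈ 0.7811


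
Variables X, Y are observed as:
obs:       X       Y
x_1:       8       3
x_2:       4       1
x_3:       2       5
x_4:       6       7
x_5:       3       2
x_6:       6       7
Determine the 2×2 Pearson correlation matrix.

Step 1 — column means:
  mean(X) = (8 + 4 + 2 + 6 + 3 + 6) / 6 = 29/6 = 4.8333
  mean(Y) = (3 + 1 + 5 + 7 + 2 + 7) / 6 = 25/6 = 4.1667

Step 2 — sample variances and covariances s[i,j] = (1/(n-1)) · Σ_k (x_{k,i} - mean_i) · (x_{k,j} - mean_j), with n-1 = 5:
  s[X,X] = ((3.1667)·(3.1667) + (-0.8333)·(-0.8333) + (-2.8333)·(-2.8333) + (1.1667)·(1.1667) + (-1.8333)·(-1.8333) + (1.1667)·(1.1667)) / 5 = 24.8333/5 = 4.9667
  s[X,Y] = ((3.1667)·(-1.1667) + (-0.8333)·(-3.1667) + (-2.8333)·(0.8333) + (1.1667)·(2.8333) + (-1.8333)·(-2.1667) + (1.1667)·(2.8333)) / 5 = 7.1667/5 = 1.4333
  s[Y,Y] = ((-1.1667)·(-1.1667) + (-3.1667)·(-3.1667) + (0.8333)·(0.8333) + (2.8333)·(2.8333) + (-2.1667)·(-2.1667) + (2.8333)·(2.8333)) / 5 = 32.8333/5 = 6.5667
  Sample standard deviations s_i = √(s[i,i]):
  s(X) = √(4.9667) = 2.2286
  s(Y) = √(6.5667) = 2.5626

Step 3 — r_{ij} = s_{ij} / (s_i · s_j):
  r[X,X] = 1 (diagonal).
  r[X,Y] = 1.4333 / (2.2286 · 2.5626) = 1.4333 / 5.7109 = 0.251
  r[Y,Y] = 1 (diagonal).

R is symmetric with unit diagonal. Assembling:

R = [[1, 0.251],
 [0.251, 1]]


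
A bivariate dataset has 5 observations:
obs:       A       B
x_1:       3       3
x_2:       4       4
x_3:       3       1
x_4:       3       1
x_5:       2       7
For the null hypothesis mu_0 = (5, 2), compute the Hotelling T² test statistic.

Step 1 — sample mean vector:
  mean(A) = (3 + 4 + 3 + 3 + 2) / 5 = 15/5 = 3
  mean(B) = (3 + 4 + 1 + 1 + 7) / 5 = 16/5 = 3.2
  x̄ = (3, 3.2),  deviation x̄ - mu_0 = (3, 3.2) - (5, 2) = (-2, 1.2).

Step 2 — sample covariance matrix, S[i,j] = (1/(n-1)) · Σ_k (x_{k,i} - mean_i) · (x_{k,j} - mean_j), divisor n-1 = 4:
  S[A,A] = ((0)·(0) + (1)·(1) + (0)·(0) + (0)·(0) + (-1)·(-1)) / 4 = 2/4 = 0.5
  S[A,B] = ((0)·(-0.2) + (1)·(0.8) + (0)·(-2.2) + (0)·(-2.2) + (-1)·(3.8)) / 4 = -3/4 = -0.75
  S[B,B] = ((-0.2)·(-0.2) + (0.8)·(0.8) + (-2.2)·(-2.2) + (-2.2)·(-2.2) + (3.8)·(3.8)) / 4 = 24.8/4 = 6.2
  S = [[0.5, -0.75],
 [-0.75, 6.2]].

Step 3 — invert S. det(S) = 0.5·6.2 - (-0.75)² = 2.5375.
  S^{-1} = (1/det) · [[d, -b], [-b, a]] = [[2.4433, 0.2956],
 [0.2956, 0.197]].

Step 4 — quadratic form (x̄ - mu_0)^T · S^{-1} · (x̄ - mu_0):
  S^{-1} · (x̄ - mu_0) = (-4.532, -0.3547),
  (x̄ - mu_0)^T · [...] = (-2)·(-4.532) + (1.2)·(-0.3547) = 8.6384.

Step 5 — scale by n: T² = 5 · 8.6384 = 43.1921.

T² ≈ 43.1921


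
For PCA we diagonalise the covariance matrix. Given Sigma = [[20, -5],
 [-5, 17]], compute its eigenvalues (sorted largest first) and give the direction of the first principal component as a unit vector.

Step 1 — characteristic polynomial of 2×2 Sigma:
  det(Sigma - λI) = λ² - trace · λ + det = 0.
  trace = 20 + 17 = 37, det = 20·17 - (-5)² = 315.
Step 2 — discriminant:
  Δ = trace² - 4·det = 1369 - 1260 = 109.
Step 3 — eigenvalues:
  λ = (trace ± √Δ)/2 = (37 ± 10.4403)/2,
  λ_1 = 23.7202,  λ_2 = 13.2798.

Step 4 — unit eigenvector for λ_1: solve (Sigma - λ_1 I)v = 0. First row:
  (20 - 23.7202)·v_x + (-5)·v_y = 0, i.e. (-3.7202)·v_x + (-5)·v_y = 0,
  so v ∝ (b, λ_1 - a) = (-5, 3.7202); multiply by -1 so the first entry is positive: u = (5, -3.7202).
  ||u|| = √((5)² + (-3.7202)²) = √(38.8395) ≈ 6.2321,
  v_1 = u/||u|| ≈ (0.8023, -0.5969) (||v_1|| = 1).

λ_1 = 23.7202,  λ_2 = 13.2798;  v_1 ≈ (0.8023, -0.5969)


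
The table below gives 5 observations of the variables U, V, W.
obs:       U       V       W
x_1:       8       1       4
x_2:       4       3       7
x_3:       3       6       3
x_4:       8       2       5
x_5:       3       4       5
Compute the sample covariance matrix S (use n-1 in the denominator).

Step 1 — column means:
  mean(U) = (8 + 4 + 3 + 8 + 3) / 5 = 26/5 = 5.2
  mean(V) = (1 + 3 + 6 + 2 + 4) / 5 = 16/5 = 3.2
  mean(W) = (4 + 7 + 3 + 5 + 5) / 5 = 24/5 = 4.8

Step 2 — sample covariance S[i,j] = (1/(n-1)) · Σ_k (x_{k,i} - mean_i) · (x_{k,j} - mean_j), with n-1 = 4.
  S[U,U] = ((2.8)·(2.8) + (-1.2)·(-1.2) + (-2.2)·(-2.2) + (2.8)·(2.8) + (-2.2)·(-2.2)) / 4 = 26.8/4 = 6.7
  S[U,V] = ((2.8)·(-2.2) + (-1.2)·(-0.2) + (-2.2)·(2.8) + (2.8)·(-1.2) + (-2.2)·(0.8)) / 4 = -17.2/4 = -4.3
  S[U,W] = ((2.8)·(-0.8) + (-1.2)·(2.2) + (-2.2)·(-1.8) + (2.8)·(0.2) + (-2.2)·(0.2)) / 4 = -0.8/4 = -0.2
  S[V,V] = ((-2.2)·(-2.2) + (-0.2)·(-0.2) + (2.8)·(2.8) + (-1.2)·(-1.2) + (0.8)·(0.8)) / 4 = 14.8/4 = 3.7
  S[V,W] = ((-2.2)·(-0.8) + (-0.2)·(2.2) + (2.8)·(-1.8) + (-1.2)·(0.2) + (0.8)·(0.2)) / 4 = -3.8/4 = -0.95
  S[W,W] = ((-0.8)·(-0.8) + (2.2)·(2.2) + (-1.8)·(-1.8) + (0.2)·(0.2) + (0.2)·(0.2)) / 4 = 8.8/4 = 2.2

S is symmetric (S[j,i] = S[i,j]). Assembling:

S = [[6.7, -4.3, -0.2],
 [-4.3, 3.7, -0.95],
 [-0.2, -0.95, 2.2]]


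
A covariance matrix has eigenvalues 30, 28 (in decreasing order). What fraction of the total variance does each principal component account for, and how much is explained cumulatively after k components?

Step 1 — total variance = trace(Sigma) = Σ λ_i = 30 + 28 = 58.

Step 2 — fraction explained by component i = λ_i / Σ λ:
  PC1: 30/58 = 0.5172
  PC2: 28/58 = 0.4828

Step 3 — cumulative fraction after k components = (λ_1 + ... + λ_k) / Σ λ:
  k = 1: 30/58 = 0.5172
  k = 2: (30 + 28)/58 = 58/58 = 1

Summary (fraction, with percent):

explained: PC1 0.5172 (51.72%), PC2 0.4828 (48.28%);  cumulative: 0.5172, 1


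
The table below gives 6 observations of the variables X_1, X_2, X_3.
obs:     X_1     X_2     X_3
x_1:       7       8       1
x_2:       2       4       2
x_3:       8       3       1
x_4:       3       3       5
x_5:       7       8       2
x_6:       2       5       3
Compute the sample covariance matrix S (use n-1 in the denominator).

Step 1 — column means:
  mean(X_1) = (7 + 2 + 8 + 3 + 7 + 2) / 6 = 29/6 = 4.8333
  mean(X_2) = (8 + 4 + 3 + 3 + 8 + 5) / 6 = 31/6 = 5.1667
  mean(X_3) = (1 + 2 + 1 + 5 + 2 + 3) / 6 = 14/6 = 2.3333

Step 2 — sample covariance S[i,j] = (1/(n-1)) · Σ_k (x_{k,i} - mean_i) · (x_{k,j} - mean_j), with n-1 = 5.
  S[X_1,X_1] = ((2.1667)·(2.1667) + (-2.8333)·(-2.8333) + (3.1667)·(3.1667) + (-1.8333)·(-1.8333) + (2.1667)·(2.1667) + (-2.8333)·(-2.8333)) / 5 = 38.8333/5 = 7.7667
  S[X_1,X_2] = ((2.1667)·(2.8333) + (-2.8333)·(-1.1667) + (3.1667)·(-2.1667) + (-1.8333)·(-2.1667) + (2.1667)·(2.8333) + (-2.8333)·(-0.1667)) / 5 = 13.1667/5 = 2.6333
  S[X_1,X_3] = ((2.1667)·(-1.3333) + (-2.8333)·(-0.3333) + (3.1667)·(-1.3333) + (-1.8333)·(2.6667) + (2.1667)·(-0.3333) + (-2.8333)·(0.6667)) / 5 = -13.6667/5 = -2.7333
  S[X_2,X_2] = ((2.8333)·(2.8333) + (-1.1667)·(-1.1667) + (-2.1667)·(-2.1667) + (-2.1667)·(-2.1667) + (2.8333)·(2.8333) + (-0.1667)·(-0.1667)) / 5 = 26.8333/5 = 5.3667
  S[X_2,X_3] = ((2.8333)·(-1.3333) + (-1.1667)·(-0.3333) + (-2.1667)·(-1.3333) + (-2.1667)·(2.6667) + (2.8333)·(-0.3333) + (-0.1667)·(0.6667)) / 5 = -7.3333/5 = -1.4667
  S[X_3,X_3] = ((-1.3333)·(-1.3333) + (-0.3333)·(-0.3333) + (-1.3333)·(-1.3333) + (2.6667)·(2.6667) + (-0.3333)·(-0.3333) + (0.6667)·(0.6667)) / 5 = 11.3333/5 = 2.2667

S is symmetric (S[j,i] = S[i,j]). Assembling:

S = [[7.7667, 2.6333, -2.7333],
 [2.6333, 5.3667, -1.4667],
 [-2.7333, -1.4667, 2.2667]]


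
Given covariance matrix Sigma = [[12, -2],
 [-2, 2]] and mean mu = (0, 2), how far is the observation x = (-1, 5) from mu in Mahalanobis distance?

Step 1 — centre the observation: (x - mu) = (-1, 3).

Step 2 — invert Sigma. det(Sigma) = 12·2 - (-2)² = 20.
  Sigma^{-1} = (1/det) · [[d, -b], [-b, a]] = [[0.1, 0.1],
 [0.1, 0.6]].

Step 3 — form the quadratic (x - mu)^T · Sigma^{-1} · (x - mu):
  Sigma^{-1} · (x - mu) = (0.2, 1.7).
  (x - mu)^T · [Sigma^{-1} · (x - mu)] = (-1)·(0.2) + (3)·(1.7) = 4.9.

Step 4 — take square root: d = √(4.9) ≈ 2.2136.

d(x, mu) = √(4.9) ≈ 2.2136


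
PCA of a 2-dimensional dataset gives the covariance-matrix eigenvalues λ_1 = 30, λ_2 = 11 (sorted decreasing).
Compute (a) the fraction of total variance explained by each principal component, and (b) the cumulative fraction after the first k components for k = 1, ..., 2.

Step 1 — total variance = trace(Sigma) = Σ λ_i = 30 + 11 = 41.

Step 2 — fraction explained by component i = λ_i / Σ λ:
  PC1: 30/41 = 0.7317
  PC2: 11/41 = 0.2683

Step 3 — cumulative fraction after k components = (λ_1 + ... + λ_k) / Σ λ:
  k = 1: 30/41 = 0.7317
  k = 2: (30 + 11)/41 = 41/41 = 1

Summary (fraction, with percent):

explained: PC1 0.7317 (73.17%), PC2 0.2683 (26.83%);  cumulative: 0.7317, 1


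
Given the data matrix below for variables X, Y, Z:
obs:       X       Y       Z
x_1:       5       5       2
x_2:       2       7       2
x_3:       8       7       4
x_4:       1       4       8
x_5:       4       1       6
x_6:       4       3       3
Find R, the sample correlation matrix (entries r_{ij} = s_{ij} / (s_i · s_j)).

Step 1 — column means:
  mean(X) = (5 + 2 + 8 + 1 + 4 + 4) / 6 = 24/6 = 4
  mean(Y) = (5 + 7 + 7 + 4 + 1 + 3) / 6 = 27/6 = 4.5
  mean(Z) = (2 + 2 + 4 + 8 + 6 + 3) / 6 = 25/6 = 4.1667

Step 2 — sample variances and covariances s[i,j] = (1/(n-1)) · Σ_k (x_{k,i} - mean_i) · (x_{k,j} - mean_j), with n-1 = 5:
  s[X,X] = ((1)·(1) + (-2)·(-2) + (4)·(4) + (-3)·(-3) + (0)·(0) + (0)·(0)) / 5 = 30/5 = 6
  s[X,Y] = ((1)·(0.5) + (-2)·(2.5) + (4)·(2.5) + (-3)·(-0.5) + (0)·(-3.5) + (0)·(-1.5)) / 5 = 7/5 = 1.4
  s[X,Z] = ((1)·(-2.1667) + (-2)·(-2.1667) + (4)·(-0.1667) + (-3)·(3.8333) + (0)·(1.8333) + (0)·(-1.1667)) / 5 = -10/5 = -2
  s[Y,Y] = ((0.5)·(0.5) + (2.5)·(2.5) + (2.5)·(2.5) + (-0.5)·(-0.5) + (-3.5)·(-3.5) + (-1.5)·(-1.5)) / 5 = 27.5/5 = 5.5
  s[Y,Z] = ((0.5)·(-2.1667) + (2.5)·(-2.1667) + (2.5)·(-0.1667) + (-0.5)·(3.8333) + (-3.5)·(1.8333) + (-1.5)·(-1.1667)) / 5 = -13.5/5 = -2.7
  s[Z,Z] = ((-2.1667)·(-2.1667) + (-2.1667)·(-2.1667) + (-0.1667)·(-0.1667) + (3.8333)·(3.8333) + (1.8333)·(1.8333) + (-1.1667)·(-1.1667)) / 5 = 28.8333/5 = 5.7667
  Sample standard deviations s_i = √(s[i,i]):
  s(X) = √(6) = 2.4495
  s(Y) = √(5.5) = 2.3452
  s(Z) = √(5.7667) = 2.4014

Step 3 — r_{ij} = s_{ij} / (s_i · s_j):
  r[X,X] = 1 (diagonal).
  r[X,Y] = 1.4 / (2.4495 · 2.3452) = 1.4 / 5.7446 = 0.2437
  r[X,Z] = -2 / (2.4495 · 2.4014) = -2 / 5.8822 = -0.34
  r[Y,Y] = 1 (diagonal).
  r[Y,Z] = -2.7 / (2.3452 · 2.4014) = -2.7 / 5.6318 = -0.4794
  r[Z,Z] = 1 (diagonal).

R is symmetric with unit diagonal. Assembling:

R = [[1, 0.2437, -0.34],
 [0.2437, 1, -0.4794],
 [-0.34, -0.4794, 1]]
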